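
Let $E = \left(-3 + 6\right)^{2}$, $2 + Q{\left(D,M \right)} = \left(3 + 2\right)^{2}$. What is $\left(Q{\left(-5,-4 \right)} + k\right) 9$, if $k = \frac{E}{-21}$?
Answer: $\frac{1422}{7} \approx 203.14$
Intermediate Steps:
$Q{\left(D,M \right)} = 23$ ($Q{\left(D,M \right)} = -2 + \left(3 + 2\right)^{2} = -2 + 5^{2} = -2 + 25 = 23$)
$E = 9$ ($E = 3^{2} = 9$)
$k = - \frac{3}{7}$ ($k = \frac{9}{-21} = 9 \left(- \frac{1}{21}\right) = - \frac{3}{7} \approx -0.42857$)
$\left(Q{\left(-5,-4 \right)} + k\right) 9 = \left(23 - \frac{3}{7}\right) 9 = \frac{158}{7} \cdot 9 = \frac{1422}{7}$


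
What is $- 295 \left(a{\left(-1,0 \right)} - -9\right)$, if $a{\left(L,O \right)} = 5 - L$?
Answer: $-4425$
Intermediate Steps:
$- 295 \left(a{\left(-1,0 \right)} - -9\right) = - 295 \left(\left(5 - -1\right) - -9\right) = - 295 \left(\left(5 + 1\right) + 9\right) = - 295 \left(6 + 9\right) = \left(-295\right) 15 = -4425$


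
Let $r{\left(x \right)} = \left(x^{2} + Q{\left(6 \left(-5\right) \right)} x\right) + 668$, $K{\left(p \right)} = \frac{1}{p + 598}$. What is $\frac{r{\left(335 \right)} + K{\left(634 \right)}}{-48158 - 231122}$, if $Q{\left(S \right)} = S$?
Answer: $- \frac{126702577}{344072960} \approx -0.36824$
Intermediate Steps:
$K{\left(p \right)} = \frac{1}{598 + p}$
$r{\left(x \right)} = 668 + x^{2} - 30 x$ ($r{\left(x \right)} = \left(x^{2} + 6 \left(-5\right) x\right) + 668 = \left(x^{2} - 30 x\right) + 668 = 668 + x^{2} - 30 x$)
$\frac{r{\left(335 \right)} + K{\left(634 \right)}}{-48158 - 231122} = \frac{\left(668 + 335^{2} - 10050\right) + \frac{1}{598 + 634}}{-48158 - 231122} = \frac{\left(668 + 112225 - 10050\right) + \frac{1}{1232}}{-279280} = \left(102843 + \frac{1}{1232}\right) \left(- \frac{1}{279280}\right) = \frac{126702577}{1232} \left(- \frac{1}{279280}\right) = - \frac{126702577}{344072960}$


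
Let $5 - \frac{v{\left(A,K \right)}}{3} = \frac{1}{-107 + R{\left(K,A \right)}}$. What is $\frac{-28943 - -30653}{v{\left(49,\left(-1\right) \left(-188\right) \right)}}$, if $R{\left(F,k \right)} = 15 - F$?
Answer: $\frac{53200}{467} \approx 113.92$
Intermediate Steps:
$v{\left(A,K \right)} = 15 - \frac{3}{-92 - K}$ ($v{\left(A,K \right)} = 15 - \frac{3}{-107 - \left(-15 + K\right)} = 15 - \frac{3}{-92 - K}$)
$\frac{-28943 - -30653}{v{\left(49,\left(-1\right) \left(-188\right) \right)}} = \frac{-28943 - -30653}{3 \frac{1}{92 - -188} \left(461 + 5 \left(\left(-1\right) \left(-188\right)\right)\right)} = \frac{-28943 + 30653}{3 \frac{1}{92 + 188} \left(461 + 5 \cdot 188\right)} = \frac{1710}{3 \cdot \frac{1}{280} \left(461 + 940\right)} = \frac{1710}{3 \cdot \frac{1}{280} \cdot 1401} = \frac{1710}{\frac{4203}{280}} = 1710 \cdot \frac{280}{4203} = \frac{53200}{467}$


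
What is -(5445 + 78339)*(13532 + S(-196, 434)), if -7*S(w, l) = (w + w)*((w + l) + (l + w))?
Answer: -3367111392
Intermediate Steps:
S(w, l) = -2*w*(2*l + 2*w)/7 (S(w, l) = -(w + w)*((w + l) + (l + w))/7 = -2*w*((l + w) + (l + w))/7 = -2*w*(2*l + 2*w)/7)
-(5445 + 78339)*(13532 + S(-196, 434)) = -(5445 + 78339)*(13532 - 4/7*(-196)*(434 - 196)) = -83784*(13532 - 4/7*(-196)*238) = -83784*(13532 + 26656) = -83784*40188 = -1*3367111392 = -3367111392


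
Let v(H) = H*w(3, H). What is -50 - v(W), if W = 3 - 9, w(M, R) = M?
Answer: -32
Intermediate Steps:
W = -6
v(H) = 3*H (v(H) = H*3 = 3*H)
-50 - v(W) = -50 - 3*(-6) = -50 - 1*(-18) = -50 + 18 = -32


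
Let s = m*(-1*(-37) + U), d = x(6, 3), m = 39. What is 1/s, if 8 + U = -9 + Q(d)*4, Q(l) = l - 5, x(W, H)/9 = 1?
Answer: 1/1404 ≈ 0.00071225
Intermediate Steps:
x(W, H) = 9 (x(W, H) = 9*1 = 9)
d = 9
Q(l) = -5 + l
U = -1 (U = -8 + (-9 + (-5 + 9)*4) = -8 + (-9 + 4*4) = -8 + (-9 + 16) = -8 + 7 = -1)
s = 1404 (s = 39*(-1*(-37) - 1) = 39*(37 - 1) = 39*36 = 1404)
1/s = 1/1404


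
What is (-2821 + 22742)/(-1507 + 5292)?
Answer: 19921/3785 ≈ 5.2631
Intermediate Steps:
(-2821 + 22742)/(-1507 + 5292) = 19921/3785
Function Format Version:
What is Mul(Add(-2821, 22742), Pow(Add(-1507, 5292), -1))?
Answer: Rational(19921, 3785) ≈ 5.2631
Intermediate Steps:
Mul(Add(-2821, 22742), Pow(Add(-1507, 5292), -1)) = Mul(19921, Pow(3785, -1)) = Mul(19921, Rational(1, 3785)) = Rational(19921, 3785)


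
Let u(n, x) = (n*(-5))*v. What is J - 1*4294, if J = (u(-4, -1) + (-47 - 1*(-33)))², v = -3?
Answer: 1182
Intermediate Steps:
u(n, x) = 15*n (u(n, x) = (n*(-5))*(-3) = -5*n*(-3) = 15*n)
J = 5476 (J = (15*(-4) + (-47 - 1*(-33)))² = (-60 + (-47 + 33))² = (-60 - 14)² = (-74)² = 5476)
J - 1*4294 = 5476 - 1*4294 = 5476 - 4294 = 1182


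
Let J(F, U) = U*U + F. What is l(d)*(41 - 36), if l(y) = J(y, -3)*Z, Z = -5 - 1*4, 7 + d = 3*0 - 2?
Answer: 0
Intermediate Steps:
d = -9 (d = -7 + (3*0 - 2) = -7 + (0 - 2) = -7 - 2 = -9)
J(F, U) = F + U**2 (J(F, U) = U**2 + F = F + U**2)
Z = -9 (Z = -5 - 4 = -9)
l(y) = -81 - 9*y (l(y) = (y + (-3)**2)*(-9) = (y + 9)*(-9) = (9 + y)*(-9) = -81 - 9*y)
l(d)*(41 - 36) = (-81 - 9*(-9))*(41 - 36) = (-81 + 81)*5 = 0*5 = 0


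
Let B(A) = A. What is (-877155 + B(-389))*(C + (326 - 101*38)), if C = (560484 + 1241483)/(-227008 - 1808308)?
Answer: 1568572990279974/508829 ≈ 3.0827e+9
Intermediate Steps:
C = -1801967/2035316 (C = 1801967/(-2035316) = 1801967*(-1/2035316) = -1801967/2035316 ≈ -0.88535)
(-877155 + B(-389))*(C + (326 - 101*38)) = (-877155 - 389)*(-1801967/2035316 + (326 - 101*38)) = -877544*(-1801967/2035316 + (326 - 3838)) = -877544*(-1801967/2035316 - 3512) = -877544*(-7149831759/2035316) = 1568572990279974/508829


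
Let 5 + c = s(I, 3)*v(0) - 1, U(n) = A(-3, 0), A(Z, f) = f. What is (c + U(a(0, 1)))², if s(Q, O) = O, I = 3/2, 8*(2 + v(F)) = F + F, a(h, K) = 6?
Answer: 144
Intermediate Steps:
v(F) = -2 + F/4 (v(F) = -2 + (F + F)/8 = -2 + (2*F)/8 = -2 + F/4)
I = 3/2 (I = 3*(½) = 3/2 ≈ 1.5000)
U(n) = 0
c = -12 (c = -5 + (3*(-2 + (¼)*0) - 1) = -5 + (3*(-2 + 0) - 1) = -5 + (3*(-2) - 1) = -5 + (-6 - 1) = -5 - 7 = -12)
(c + U(a(0, 1)))² = (-12 + 0)² = (-12)² = 144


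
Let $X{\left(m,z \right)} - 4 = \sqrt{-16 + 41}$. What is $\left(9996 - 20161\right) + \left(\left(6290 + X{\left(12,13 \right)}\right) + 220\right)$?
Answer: $-3646$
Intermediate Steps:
$X{\left(m,z \right)} = 9$ ($X{\left(m,z \right)} = 4 + \sqrt{-16 + 41} = 4 + \sqrt{25} = 4 + 5 = 9$)
$\left(9996 - 20161\right) + \left(\left(6290 + X{\left(12,13 \right)}\right) + 220\right) = \left(9996 - 20161\right) + \left(\left(6290 + 9\right) + 220\right) = -10165 + \left(6299 + 220\right) = -10165 + 6519 = -3646$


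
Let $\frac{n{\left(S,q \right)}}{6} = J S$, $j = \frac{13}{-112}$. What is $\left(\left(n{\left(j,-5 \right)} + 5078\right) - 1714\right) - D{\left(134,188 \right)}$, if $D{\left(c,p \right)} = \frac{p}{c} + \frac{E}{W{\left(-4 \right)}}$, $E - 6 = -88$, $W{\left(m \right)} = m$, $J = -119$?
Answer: $\frac{1835785}{536} \approx 3425.0$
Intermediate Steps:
$j = - \frac{13}{112}$ ($j = 13 \left(- \frac{1}{112}\right) = - \frac{13}{112} \approx -0.11607$)
$E = -82$ ($E = 6 - 88 = -82$)
$n{\left(S,q \right)} = - 714 S$ ($n{\left(S,q \right)} = 6 \left(- 119 S\right) = - 714 S$)
$D{\left(c,p \right)} = \frac{41}{2} + \frac{p}{c}$ ($D{\left(c,p \right)} = \frac{p}{c} - \frac{82}{-4} = \frac{p}{c} - - \frac{41}{2} = \frac{p}{c} + \frac{41}{2} = \frac{41}{2} + \frac{p}{c}$)
$\left(\left(n{\left(j,-5 \right)} + 5078\right) - 1714\right) - D{\left(134,188 \right)} = \left(\left(\left(-714\right) \left(- \frac{13}{112}\right) + 5078\right) - 1714\right) - \left(\frac{41}{2} + \frac{188}{134}\right) = \left(\left(\frac{663}{8} + 5078\right) - 1714\right) - \left(\frac{41}{2} + 188 \cdot \frac{1}{134}\right) = \left(\frac{41287}{8} - 1714\right) - \left(\frac{41}{2} + \frac{94}{67}\right) = \frac{27575}{8} - \frac{2935}{134} = \frac{1835785}{536}$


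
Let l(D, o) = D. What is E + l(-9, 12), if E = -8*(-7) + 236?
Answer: 283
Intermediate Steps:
E = 292 (E = 56 + 236 = 292)
E + l(-9, 12) = 292 - 9 = 283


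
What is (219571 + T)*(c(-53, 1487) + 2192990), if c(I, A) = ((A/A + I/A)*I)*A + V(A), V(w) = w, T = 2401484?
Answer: 5552639491125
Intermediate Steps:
c(I, A) = A + A*I*(1 + I/A) (c(I, A) = ((A/A + I/A)*I)*A + A = ((1 + I/A)*I)*A + A = (I*(1 + I/A))*A + A = A*I*(1 + I/A) + A = A + A*I*(1 + I/A))
(219571 + T)*(c(-53, 1487) + 2192990) = (219571 + 2401484)*((1487 + (-53)² + 1487*(-53)) + 2192990) = 2621055*((1487 + 2809 - 78811) + 2192990) = 2621055*(-74515 + 2192990) = 2621055*2118475 = 5552639491125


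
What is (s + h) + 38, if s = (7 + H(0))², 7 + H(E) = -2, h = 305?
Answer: 347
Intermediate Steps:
H(E) = -9 (H(E) = -7 - 2 = -9)
s = 4 (s = (7 - 9)² = (-2)² = 4)
(s + h) + 38 = (4 + 305) + 38 = 309 + 38 = 347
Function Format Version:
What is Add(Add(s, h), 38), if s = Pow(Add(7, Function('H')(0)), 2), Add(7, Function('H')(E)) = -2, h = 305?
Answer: 347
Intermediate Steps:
Function('H')(E) = -9 (Function('H')(E) = Add(-7, -2) = -9)
s = 4 (s = Pow(Add(7, -9), 2) = Pow(-2, 2) = 4)
Add(Add(s, h), 38) = Add(Add(4, 305), 38) = Add(309, 38) = 347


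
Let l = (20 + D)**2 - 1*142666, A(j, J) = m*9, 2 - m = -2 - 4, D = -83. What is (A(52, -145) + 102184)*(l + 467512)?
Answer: 33623306640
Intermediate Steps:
m = 8 (m = 2 - (-2 - 4) = 2 - 1*(-6) = 2 + 6 = 8)
A(j, J) = 72 (A(j, J) = 8*9 = 72)
l = -138697 (l = (20 - 83)**2 - 1*142666 = (-63)**2 - 142666 = 3969 - 142666 = -138697)
(A(52, -145) + 102184)*(l + 467512) = (72 + 102184)*(-138697 + 467512) = 102256*328815 = 33623306640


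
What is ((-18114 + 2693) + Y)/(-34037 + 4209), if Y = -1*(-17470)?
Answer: -2049/29828 ≈ -0.068694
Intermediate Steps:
Y = 17470
((-18114 + 2693) + Y)/(-34037 + 4209) = ((-18114 + 2693) + 17470)/(-34037 + 4209) = (-15421 + 17470)/(-29828) = 2049*(-1/29828) = -2049/29828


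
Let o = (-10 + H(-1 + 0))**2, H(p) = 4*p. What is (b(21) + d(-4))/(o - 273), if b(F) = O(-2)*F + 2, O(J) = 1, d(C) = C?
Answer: -19/77 ≈ -0.24675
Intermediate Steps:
o = 196 (o = (-10 + 4*(-1 + 0))**2 = (-10 + 4*(-1))**2 = (-10 - 4)**2 = (-14)**2 = 196)
b(F) = 2 + F (b(F) = 1*F + 2 = F + 2 = 2 + F)
(b(21) + d(-4))/(o - 273) = ((2 + 21) - 4)/(196 - 273) = (23 - 4)/(-77) = 19*(-1/77) = -19/77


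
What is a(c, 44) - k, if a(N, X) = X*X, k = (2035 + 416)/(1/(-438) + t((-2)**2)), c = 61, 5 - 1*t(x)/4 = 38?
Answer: 5947750/3043 ≈ 1954.6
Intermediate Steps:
t(x) = -132 (t(x) = 20 - 4*38 = 20 - 152 = -132)
k = -56502/3043 (k = (2035 + 416)/(1/(-438) - 132) = 2451/(-1/438 - 132) = 2451/(-57817/438) = 2451*(-438/57817) = -56502/3043 ≈ -18.568)
a(N, X) = X**2
a(c, 44) - k = 44**2 - 1*(-56502/3043) = 1936 + 56502/3043 = 5947750/3043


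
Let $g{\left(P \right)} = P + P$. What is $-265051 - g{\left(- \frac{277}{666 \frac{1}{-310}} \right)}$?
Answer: $- \frac{88347853}{333} \approx -2.6531 \cdot 10^{5}$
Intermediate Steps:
$g{\left(P \right)} = 2 P$
$-265051 - g{\left(- \frac{277}{666 \frac{1}{-310}} \right)} = -265051 - 2 \left(- \frac{277}{666 \frac{1}{-310}}\right) = -265051 - 2 \left(- \frac{277}{666 \left(- \frac{1}{310}\right)}\right) = -265051 - 2 \left(- \frac{277}{- \frac{333}{155}}\right) = -265051 - 2 \left(\left(-277\right) \left(- \frac{155}{333}\right)\right) = -265051 - 2 \cdot \frac{42935}{333} = -265051 - \frac{85870}{333} = - \frac{88347853}{333}$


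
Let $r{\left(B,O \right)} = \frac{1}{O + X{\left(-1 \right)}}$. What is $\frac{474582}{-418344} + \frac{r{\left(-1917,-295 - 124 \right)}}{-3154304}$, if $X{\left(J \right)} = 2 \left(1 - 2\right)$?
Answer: $- \frac{26259452244681}{23147705343104} \approx -1.1344$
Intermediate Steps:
$X{\left(J \right)} = -2$ ($X{\left(J \right)} = 2 \left(1 - 2\right) = 2 \left(-1\right) = -2$)
$r{\left(B,O \right)} = \frac{1}{-2 + O}$ ($r{\left(B,O \right)} = \frac{1}{O - 2} = \frac{1}{-2 + O}$)
$\frac{474582}{-418344} + \frac{r{\left(-1917,-295 - 124 \right)}}{-3154304} = \frac{474582}{-418344} + \frac{1}{\left(-2 - 419\right) \left(-3154304\right)} = 474582 \left(- \frac{1}{418344}\right) + \frac{1}{-2 - 419} \left(- \frac{1}{3154304}\right) = - \frac{79097}{69724} + \frac{1}{-421} \left(- \frac{1}{3154304}\right) = - \frac{79097}{69724} - - \frac{1}{1327961984} = - \frac{79097}{69724} + \frac{1}{1327961984} = - \frac{26259452244681}{23147705343104}$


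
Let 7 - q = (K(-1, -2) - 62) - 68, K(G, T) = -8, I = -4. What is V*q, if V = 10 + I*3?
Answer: -290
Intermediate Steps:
q = 145 (q = 7 - ((-8 - 62) - 68) = 7 - (-70 - 68) = 7 - 1*(-138) = 7 + 138 = 145)
V = -2 (V = 10 - 4*3 = 10 - 12 = -2)
V*q = -2*145 = -290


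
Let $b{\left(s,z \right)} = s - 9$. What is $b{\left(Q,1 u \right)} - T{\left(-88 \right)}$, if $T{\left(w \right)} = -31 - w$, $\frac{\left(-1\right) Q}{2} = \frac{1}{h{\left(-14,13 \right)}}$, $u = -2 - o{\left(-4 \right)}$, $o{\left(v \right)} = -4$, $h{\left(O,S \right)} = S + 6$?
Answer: $- \frac{1256}{19} \approx -66.105$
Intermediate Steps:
$h{\left(O,S \right)} = 6 + S$
$u = 2$ ($u = -2 - -4 = -2 + 4 = 2$)
$Q = - \frac{2}{19}$ ($Q = - \frac{2}{6 + 13} = - \frac{2}{19} \approx -0.10526$)
$b{\left(s,z \right)} = -9 + s$ ($b{\left(s,z \right)} = s - 9 = -9 + s$)
$b{\left(Q,1 u \right)} - T{\left(-88 \right)} = \left(-9 - \frac{2}{19}\right) - \left(-31 - -88\right) = - \frac{173}{19} - \left(-31 + 88\right) = - \frac{173}{19} - 57 = - \frac{1256}{19}$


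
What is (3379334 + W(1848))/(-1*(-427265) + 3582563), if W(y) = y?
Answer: 1690591/2004914 ≈ 0.84322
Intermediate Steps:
(3379334 + W(1848))/(-1*(-427265) + 3582563) = (3379334 + 1848)/(-1*(-427265) + 3582563) = 3381182/(427265 + 3582563) = 3381182/4009828 = 3381182*(1/4009828) = 1690591/2004914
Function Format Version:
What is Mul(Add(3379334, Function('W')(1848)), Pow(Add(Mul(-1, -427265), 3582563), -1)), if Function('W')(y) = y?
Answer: Rational(1690591, 2004914) ≈ 0.84322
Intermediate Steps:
Mul(Add(3379334, Function('W')(1848)), Pow(Add(Mul(-1, -427265), 3582563), -1)) = Mul(Add(3379334, 1848), Pow(Add(Mul(-1, -427265), 3582563), -1)) = Mul(3381182, Pow(Add(427265, 3582563), -1)) = Mul(3381182, Pow(4009828, -1)) = Mul(3381182, Rational(1, 4009828)) = Rational(1690591, 2004914)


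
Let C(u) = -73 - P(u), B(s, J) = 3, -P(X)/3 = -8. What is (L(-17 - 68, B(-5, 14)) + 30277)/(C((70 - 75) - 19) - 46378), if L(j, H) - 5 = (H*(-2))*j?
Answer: -30792/46475 ≈ -0.66255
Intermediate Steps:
P(X) = 24 (P(X) = -3*(-8) = 24)
L(j, H) = 5 - 2*H*j (L(j, H) = 5 + (H*(-2))*j = 5 + (-2*H)*j = 5 - 2*H*j)
C(u) = -97 (C(u) = -73 - 1*24 = -73 - 24 = -97)
(L(-17 - 68, B(-5, 14)) + 30277)/(C((70 - 75) - 19) - 46378) = ((5 - 2*3*(-17 - 68)) + 30277)/(-97 - 46378) = ((5 - 2*3*(-85)) + 30277)/(-46475) = ((5 + 510) + 30277)*(-1/46475) = (515 + 30277)*(-1/46475) = 30792*(-1/46475) = -30792/46475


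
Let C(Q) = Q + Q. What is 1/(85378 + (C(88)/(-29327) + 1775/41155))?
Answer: 241390537/20609450230415 ≈ 1.1713e-5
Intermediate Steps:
C(Q) = 2*Q
1/(85378 + (C(88)/(-29327) + 1775/41155)) = 1/(85378 + ((2*88)/(-29327) + 1775/41155)) = 1/(85378 + (176*(-1/29327) + 1775*(1/41155))) = 1/(85378 + (-176/29327 + 355/8231)) = 1/(85378 + 8962429/241390537) = 1/(20609450230415/241390537) = 241390537/20609450230415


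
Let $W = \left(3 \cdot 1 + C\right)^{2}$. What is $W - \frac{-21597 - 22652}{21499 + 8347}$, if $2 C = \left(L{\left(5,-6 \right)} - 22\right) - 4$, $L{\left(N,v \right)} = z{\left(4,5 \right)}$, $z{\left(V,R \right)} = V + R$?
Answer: $\frac{1894181}{59692} \approx 31.733$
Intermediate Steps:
$z{\left(V,R \right)} = R + V$
$L{\left(N,v \right)} = 9$ ($L{\left(N,v \right)} = 5 + 4 = 9$)
$C = - \frac{17}{2}$ ($C = \frac{\left(9 - 22\right) - 4}{2} = \frac{-13 - 4}{2} = \frac{1}{2} \left(-17\right) = - \frac{17}{2} \approx -8.5$)
$W = \frac{121}{4}$ ($W = \left(3 \cdot 1 - \frac{17}{2}\right)^{2} = \left(3 - \frac{17}{2}\right)^{2} = \left(- \frac{11}{2}\right)^{2} = \frac{121}{4} \approx 30.25$)
$W - \frac{-21597 - 22652}{21499 + 8347} = \frac{121}{4} - \frac{-21597 - 22652}{21499 + 8347} = \frac{121}{4} - - \frac{44249}{29846} = \frac{121}{4} + \frac{44249}{29846} = \frac{1894181}{59692}$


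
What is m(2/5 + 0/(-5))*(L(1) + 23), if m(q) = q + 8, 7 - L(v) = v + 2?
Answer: 1134/5 ≈ 226.80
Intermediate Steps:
L(v) = 5 - v (L(v) = 7 - (v + 2) = 7 - (2 + v) = 7 + (-2 - v) = 5 - v)
m(q) = 8 + q
m(2/5 + 0/(-5))*(L(1) + 23) = (8 + (2/5 + 0/(-5)))*((5 - 1*1) + 23) = (8 + (2*(⅕) + 0*(-⅕)))*((5 - 1) + 23) = (8 + (⅖ + 0))*(4 + 23) = (8 + ⅖)*27 = (42/5)*27 = 1134/5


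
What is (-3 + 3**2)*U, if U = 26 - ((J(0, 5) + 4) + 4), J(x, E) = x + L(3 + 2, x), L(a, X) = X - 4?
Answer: 132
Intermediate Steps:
L(a, X) = -4 + X
J(x, E) = -4 + 2*x (J(x, E) = x + (-4 + x) = -4 + 2*x)
U = 22 (U = 26 - (((-4 + 2*0) + 4) + 4) = 26 - (((-4 + 0) + 4) + 4) = 26 - ((-4 + 4) + 4) = 26 - (0 + 4) = 26 - 1*4 = 26 - 4 = 22)
(-3 + 3**2)*U = (-3 + 3**2)*22 = (-3 + 9)*22 = 6*22 = 132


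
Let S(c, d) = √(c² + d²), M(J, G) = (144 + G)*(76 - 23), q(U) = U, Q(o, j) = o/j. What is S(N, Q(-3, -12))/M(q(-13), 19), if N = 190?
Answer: √577601/34556 ≈ 0.021993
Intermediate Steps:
M(J, G) = 7632 + 53*G (M(J, G) = (144 + G)*53 = 7632 + 53*G)
S(N, Q(-3, -12))/M(q(-13), 19) = √(190² + (-3/(-12))²)/(7632 + 53*19) = √(36100 + (-3*(-1/12))²)/(7632 + 1007) = √(36100 + (¼)²)/8639 = √(36100 + 1/16)*(1/8639) = √(577601/16)*(1/8639) = (√577601/4)*(1/8639) = √577601/34556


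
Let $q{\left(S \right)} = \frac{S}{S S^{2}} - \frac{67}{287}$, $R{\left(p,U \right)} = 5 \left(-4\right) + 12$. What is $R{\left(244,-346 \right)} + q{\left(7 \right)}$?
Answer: $- \frac{16500}{2009} \approx -8.213$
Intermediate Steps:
$R{\left(p,U \right)} = -8$ ($R{\left(p,U \right)} = -20 + 12 = -8$)
$q{\left(S \right)} = - \frac{67}{287} + \frac{1}{S^{2}}$ ($q{\left(S \right)} = \frac{S}{S^{3}} - \frac{67}{287} = \frac{1}{S^{2}} - \frac{67}{287} = - \frac{67}{287} + \frac{1}{S^{2}}$)
$R{\left(244,-346 \right)} + q{\left(7 \right)} = -8 - \left(\frac{67}{287} - \frac{1}{49}\right) = -8 + \left(- \frac{67}{287} + \frac{1}{49}\right) = -8 - \frac{428}{2009} = - \frac{16500}{2009}$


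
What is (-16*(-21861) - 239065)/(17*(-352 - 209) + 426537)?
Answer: 110711/417000 ≈ 0.26549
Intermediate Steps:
(-16*(-21861) - 239065)/(17*(-352 - 209) + 426537) = (-1*(-349776) - 239065)/(17*(-561) + 426537) = (349776 - 239065)/(-9537 + 426537) = 110711/417000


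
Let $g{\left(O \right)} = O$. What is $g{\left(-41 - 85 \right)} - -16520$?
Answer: $16394$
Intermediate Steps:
$g{\left(-41 - 85 \right)} - -16520 = \left(-41 - 85\right) - -16520 = -126 + 16520 = 16394$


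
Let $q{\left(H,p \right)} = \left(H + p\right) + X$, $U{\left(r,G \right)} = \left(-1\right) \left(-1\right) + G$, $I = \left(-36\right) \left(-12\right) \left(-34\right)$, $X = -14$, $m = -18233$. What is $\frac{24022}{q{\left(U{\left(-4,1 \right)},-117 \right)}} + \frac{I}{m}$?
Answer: $- \frac{436098374}{2352057} \approx -185.41$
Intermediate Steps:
$I = -14688$ ($I = 432 \left(-34\right) = -14688$)
$U{\left(r,G \right)} = 1 + G$
$q{\left(H,p \right)} = -14 + H + p$ ($q{\left(H,p \right)} = \left(H + p\right) - 14 = -14 + H + p$)
$\frac{24022}{q{\left(U{\left(-4,1 \right)},-117 \right)}} + \frac{I}{m} = \frac{24022}{-14 + \left(1 + 1\right) - 117} - \frac{14688}{-18233} = \frac{24022}{-14 + 2 - 117} - - \frac{14688}{18233} = \frac{24022}{-129} + \frac{14688}{18233} = 24022 \left(- \frac{1}{129}\right) + \frac{14688}{18233} = - \frac{24022}{129} + \frac{14688}{18233} = - \frac{436098374}{2352057}$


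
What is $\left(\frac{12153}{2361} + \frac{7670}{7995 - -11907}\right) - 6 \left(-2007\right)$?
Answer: $\frac{94349494000}{7831437} \approx 12048.0$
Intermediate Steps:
$\left(\frac{12153}{2361} + \frac{7670}{7995 - -11907}\right) - 6 \left(-2007\right) = \left(12153 \cdot \frac{1}{2361} + \frac{7670}{7995 + 11907}\right) - -12042 = \left(\frac{4051}{787} + \frac{7670}{19902}\right) + 12042 = \left(\frac{4051}{787} + 7670 \cdot \frac{1}{19902}\right) + 12042 = \left(\frac{4051}{787} + \frac{3835}{9951}\right) + 12042 = \frac{43329646}{7831437} + 12042 = \frac{94349494000}{7831437}$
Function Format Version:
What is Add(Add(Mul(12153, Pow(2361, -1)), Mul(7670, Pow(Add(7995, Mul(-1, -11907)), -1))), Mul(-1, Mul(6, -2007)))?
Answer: Rational(94349494000, 7831437) ≈ 12048.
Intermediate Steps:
Add(Add(Mul(12153, Pow(2361, -1)), Mul(7670, Pow(Add(7995, Mul(-1, -11907)), -1))), Mul(-1, Mul(6, -2007))) = Add(Add(Mul(12153, Rational(1, 2361)), Mul(7670, Pow(Add(7995, 11907), -1))), Mul(-1, -12042)) = Add(Add(Rational(4051, 787), Mul(7670, Pow(19902, -1))), 12042) = Add(Add(Rational(4051, 787), Mul(7670, Rational(1, 19902))), 12042) = Add(Add(Rational(4051, 787), Rational(3835, 9951)), 12042) = Add(Rational(43329646, 7831437), 12042) = Rational(94349494000, 7831437)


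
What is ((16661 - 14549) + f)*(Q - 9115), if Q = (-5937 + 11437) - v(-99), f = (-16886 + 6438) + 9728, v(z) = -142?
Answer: -4834416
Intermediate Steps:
f = -720 (f = -10448 + 9728 = -720)
Q = 5642 (Q = (-5937 + 11437) - 1*(-142) = 5500 + 142 = 5642)
((16661 - 14549) + f)*(Q - 9115) = ((16661 - 14549) - 720)*(5642 - 9115) = (2112 - 720)*(-3473) = 1392*(-3473) = -4834416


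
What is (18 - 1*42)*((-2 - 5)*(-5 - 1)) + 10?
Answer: -998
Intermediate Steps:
(18 - 1*42)*((-2 - 5)*(-5 - 1)) + 10 = (18 - 42)*(-7*(-6)) + 10 = -24*42 + 10 = -1008 + 10 = -998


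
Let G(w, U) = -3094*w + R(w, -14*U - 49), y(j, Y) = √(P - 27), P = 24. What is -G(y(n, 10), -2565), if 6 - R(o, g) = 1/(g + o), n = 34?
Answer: (224447*I + 110953928*√3)/(√3 - 35861*I) ≈ -6.0 + 5359.0*I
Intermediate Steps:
y(j, Y) = I*√3 (y(j, Y) = √(24 - 27) = √(-3) = I*√3)
R(o, g) = 6 - 1/(g + o)
G(w, U) = -3094*w + (-295 - 84*U + 6*w)/(-49 + w - 14*U) (G(w, U) = -3094*w + (-1 + 6*(-14*U - 49) + 6*w)/((-14*U - 49) + w) = -3094*w + (-1 + 6*(-49 - 14*U) + 6*w)/((-49 - 14*U) + w) = -3094*w + (-1 + (-294 - 84*U) + 6*w)/(-49 + w - 14*U) = -3094*w + (-295 - 84*U + 6*w)/(-49 + w - 14*U))
-G(y(n, 10), -2565) = -(295 - 6*I*√3 + 84*(-2565) - 3094*I*√3*(49 - I*√3 + 14*(-2565)))/(49 - I*√3 + 14*(-2565)) = -(295 - 6*I*√3 - 215460 - 3094*I*√3*(49 - I*√3 - 35910))/(49 - I*√3 - 35910) = -(295 - 6*I*√3 - 215460 - 3094*I*√3*(-35861 - I*√3))/(-35861 - I*√3) = -(-215165 - 6*I*√3 - 3094*I*√3*(-35861 - I*√3))/(-35861 - I*√3)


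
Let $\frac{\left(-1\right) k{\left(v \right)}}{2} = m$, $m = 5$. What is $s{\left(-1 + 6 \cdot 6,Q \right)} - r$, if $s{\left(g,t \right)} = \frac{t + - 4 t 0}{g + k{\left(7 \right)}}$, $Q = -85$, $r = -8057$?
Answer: $\frac{40268}{5} \approx 8053.6$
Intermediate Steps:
$k{\left(v \right)} = -10$ ($k{\left(v \right)} = \left(-2\right) 5 = -10$)
$s{\left(g,t \right)} = \frac{t}{-10 + g}$ ($s{\left(g,t \right)} = \frac{t + - 4 t 0}{g - 10} = \frac{t + 0}{-10 + g} = \frac{t}{-10 + g}$)
$s{\left(-1 + 6 \cdot 6,Q \right)} - r = - \frac{85}{-10 + \left(-1 + 6 \cdot 6\right)} - -8057 = - \frac{85}{-10 + \left(-1 + 36\right)} + 8057 = - \frac{85}{-10 + 35} + 8057 = - \frac{85}{25} + 8057 = \left(-85\right) \frac{1}{25} + 8057 = - \frac{17}{5} + 8057 = \frac{40268}{5}$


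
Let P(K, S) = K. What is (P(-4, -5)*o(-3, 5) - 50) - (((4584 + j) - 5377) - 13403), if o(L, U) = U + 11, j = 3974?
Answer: 10108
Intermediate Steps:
o(L, U) = 11 + U
(P(-4, -5)*o(-3, 5) - 50) - (((4584 + j) - 5377) - 13403) = (-4*(11 + 5) - 50) - (((4584 + 3974) - 5377) - 13403) = (-4*16 - 50) - ((8558 - 5377) - 13403) = (-64 - 50) - (3181 - 13403) = -114 - 1*(-10222) = -114 + 10222 = 10108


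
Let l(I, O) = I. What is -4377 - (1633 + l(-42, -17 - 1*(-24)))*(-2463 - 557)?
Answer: 4800443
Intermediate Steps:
-4377 - (1633 + l(-42, -17 - 1*(-24)))*(-2463 - 557) = -4377 - (1633 - 42)*(-2463 - 557) = -4377 - 1591*(-3020) = -4377 - 1*(-4804820) = -4377 + 4804820 = 4800443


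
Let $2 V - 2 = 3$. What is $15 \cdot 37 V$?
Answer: $\frac{2775}{2} \approx 1387.5$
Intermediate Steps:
$V = \frac{5}{2}$ ($V = 1 + \frac{1}{2} \cdot 3 = 1 + \frac{3}{2} = \frac{5}{2} \approx 2.5$)
$15 \cdot 37 V = 15 \cdot 37 \cdot \frac{5}{2} = 555 \cdot \frac{5}{2} = \frac{2775}{2}$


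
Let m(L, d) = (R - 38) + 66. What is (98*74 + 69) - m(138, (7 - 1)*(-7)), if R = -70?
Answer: 7363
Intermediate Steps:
m(L, d) = -42 (m(L, d) = (-70 - 38) + 66 = -108 + 66 = -42)
(98*74 + 69) - m(138, (7 - 1)*(-7)) = (98*74 + 69) - 1*(-42) = (7252 + 69) + 42 = 7321 + 42 = 7363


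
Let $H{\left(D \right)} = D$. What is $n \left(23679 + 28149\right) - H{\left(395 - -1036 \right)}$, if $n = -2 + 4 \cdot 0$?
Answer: $-105087$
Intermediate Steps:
$n = -2$ ($n = -2 + 0 = -2$)
$n \left(23679 + 28149\right) - H{\left(395 - -1036 \right)} = - 2 \left(23679 + 28149\right) - \left(395 - -1036\right) = \left(-2\right) 51828 - \left(395 + 1036\right) = -103656 - 1431 = -105087$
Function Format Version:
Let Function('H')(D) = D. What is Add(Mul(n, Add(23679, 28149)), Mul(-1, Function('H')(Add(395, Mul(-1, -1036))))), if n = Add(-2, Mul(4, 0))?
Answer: -105087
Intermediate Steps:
n = -2 (n = Add(-2, 0) = -2)
Add(Mul(n, Add(23679, 28149)), Mul(-1, Function('H')(Add(395, Mul(-1, -1036))))) = Add(Mul(-2, Add(23679, 28149)), Mul(-1, Add(395, Mul(-1, -1036)))) = Add(Mul(-2, 51828), Mul(-1, Add(395, 1036))) = Add(-103656, Mul(-1, 1431)) = Add(-103656, -1431) = -105087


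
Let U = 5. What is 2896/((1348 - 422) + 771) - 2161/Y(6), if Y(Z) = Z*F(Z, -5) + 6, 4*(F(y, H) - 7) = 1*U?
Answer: -7012978/188367 ≈ -37.230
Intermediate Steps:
F(y, H) = 33/4 (F(y, H) = 7 + (1*5)/4 = 7 + (¼)*5 = 7 + 5/4 = 33/4)
Y(Z) = 6 + 33*Z/4 (Y(Z) = Z*(33/4) + 6 = 33*Z/4 + 6 = 6 + 33*Z/4)
2896/((1348 - 422) + 771) - 2161/Y(6) = 2896/((1348 - 422) + 771) - 2161/(6 + (33/4)*6) = 2896/(926 + 771) - 2161/(6 + 99/2) = 2896/1697 - 2161/111/2 = 2896*(1/1697) - 2161*2/111 = 2896/1697 - 4322/111 = -7012978/188367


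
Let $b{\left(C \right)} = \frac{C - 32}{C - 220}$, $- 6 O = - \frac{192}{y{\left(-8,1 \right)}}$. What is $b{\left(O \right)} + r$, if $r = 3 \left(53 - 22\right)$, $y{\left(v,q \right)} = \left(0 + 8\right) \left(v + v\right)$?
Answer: $\frac{82062}{881} \approx 93.146$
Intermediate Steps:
$y{\left(v,q \right)} = 16 v$ ($y{\left(v,q \right)} = 8 \cdot 2 v = 16 v$)
$O = - \frac{1}{4}$ ($O = - \frac{\left(-192\right) \frac{1}{16 \left(-8\right)}}{6} = - \frac{\left(-192\right) \frac{1}{-128}}{6} = - \frac{\left(-192\right) \left(- \frac{1}{128}\right)}{6} = \left(- \frac{1}{6}\right) \frac{3}{2} = - \frac{1}{4} \approx -0.25$)
$r = 93$ ($r = 3 \cdot 31 = 93$)
$b{\left(C \right)} = \frac{-32 + C}{-220 + C}$
$b{\left(O \right)} + r = \frac{-32 - \frac{1}{4}}{-220 - \frac{1}{4}} + 93 = \frac{1}{- \frac{881}{4}} \left(- \frac{129}{4}\right) + 93 = \left(- \frac{4}{881}\right) \left(- \frac{129}{4}\right) + 93 = \frac{129}{881} + 93 = \frac{82062}{881}$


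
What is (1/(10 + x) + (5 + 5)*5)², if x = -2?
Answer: 160801/64 ≈ 2512.5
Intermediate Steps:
(1/(10 + x) + (5 + 5)*5)² = (1/(10 - 2) + (5 + 5)*5)² = (1/8 + 10*5)² = (⅛ + 50)² = (401/8)² = 160801/64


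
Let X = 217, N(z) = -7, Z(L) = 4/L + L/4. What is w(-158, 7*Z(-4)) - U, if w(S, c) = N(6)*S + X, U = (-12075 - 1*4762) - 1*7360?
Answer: 25520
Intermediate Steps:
Z(L) = 4/L + L/4 (Z(L) = 4/L + L*(1/4) = 4/L + L/4)
U = -24197 (U = (-12075 - 4762) - 7360 = -16837 - 7360 = -24197)
w(S, c) = 217 - 7*S (w(S, c) = -7*S + 217 = 217 - 7*S)
w(-158, 7*Z(-4)) - U = (217 - 7*(-158)) - 1*(-24197) = (217 + 1106) + 24197 = 1323 + 24197 = 25520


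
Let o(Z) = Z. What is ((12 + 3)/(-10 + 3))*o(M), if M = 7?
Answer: -15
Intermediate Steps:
((12 + 3)/(-10 + 3))*o(M) = ((12 + 3)/(-10 + 3))*7 = (15/(-7))*7 = (15*(-⅐))*7 = -15/7*7 = -15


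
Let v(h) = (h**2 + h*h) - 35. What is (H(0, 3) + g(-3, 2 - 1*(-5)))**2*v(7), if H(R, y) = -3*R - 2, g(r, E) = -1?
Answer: 567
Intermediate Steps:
H(R, y) = -2 - 3*R
v(h) = -35 + 2*h**2 (v(h) = (h**2 + h**2) - 35 = 2*h**2 - 35 = -35 + 2*h**2)
(H(0, 3) + g(-3, 2 - 1*(-5)))**2*v(7) = ((-2 - 3*0) - 1)**2*(-35 + 2*7**2) = ((-2 + 0) - 1)**2*(-35 + 2*49) = (-2 - 1)**2*(-35 + 98) = (-3)**2*63 = 9*63 = 567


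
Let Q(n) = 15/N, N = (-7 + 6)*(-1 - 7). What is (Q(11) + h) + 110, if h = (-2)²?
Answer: 927/8 ≈ 115.88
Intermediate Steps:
N = 8 (N = -1*(-8) = 8)
h = 4
Q(n) = 15/8
(Q(11) + h) + 110 = (15/8 + 4) + 110 = 47/8 + 110 = 927/8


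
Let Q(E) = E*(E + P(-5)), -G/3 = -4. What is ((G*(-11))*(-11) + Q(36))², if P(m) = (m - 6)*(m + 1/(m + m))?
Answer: 568250244/25 ≈ 2.2730e+7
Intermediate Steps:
P(m) = (-6 + m)*(m + 1/(2*m))
G = 12 (G = -3*(-4) = 12)
Q(E) = E*(561/10 + E) (Q(E) = E*(E + (½ + (-5)² - 6*(-5) - 3/(-5))) = E*(E + (½ + 25 + 30 - 3*(-⅕))) = E*(E + (½ + 25 + 30 + ⅗)) = E*(E + 561/10) = E*(561/10 + E))
((G*(-11))*(-11) + Q(36))² = ((12*(-11))*(-11) + (⅒)*36*(561 + 10*36))² = (-132*(-11) + (⅒)*36*(561 + 360))² = (1452 + (⅒)*36*921)² = (1452 + 16578/5)² = (23838/5)² = 568250244/25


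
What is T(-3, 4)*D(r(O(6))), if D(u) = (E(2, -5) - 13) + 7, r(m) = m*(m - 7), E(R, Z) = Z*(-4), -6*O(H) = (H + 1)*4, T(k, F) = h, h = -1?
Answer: -14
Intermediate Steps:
T(k, F) = -1
O(H) = -⅔ - 2*H/3 (O(H) = -(H + 1)*4/6 = -(1 + H)*4/6 = -(4 + 4*H)/6 = -⅔ - 2*H/3)
E(R, Z) = -4*Z
r(m) = m*(-7 + m)
D(u) = 14 (D(u) = (-4*(-5) - 13) + 7 = (20 - 13) + 7 = 7 + 7 = 14)
T(-3, 4)*D(r(O(6))) = -1*14 = -14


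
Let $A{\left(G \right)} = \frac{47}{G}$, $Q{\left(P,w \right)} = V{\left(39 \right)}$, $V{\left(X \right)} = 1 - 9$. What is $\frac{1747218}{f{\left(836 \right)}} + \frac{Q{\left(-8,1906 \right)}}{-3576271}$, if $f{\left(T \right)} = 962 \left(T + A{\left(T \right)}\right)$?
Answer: $\frac{870628722105756}{400770736242331} \approx 2.1724$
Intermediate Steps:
$V{\left(X \right)} = -8$ ($V{\left(X \right)} = 1 - 9 = -8$)
$Q{\left(P,w \right)} = -8$
$f{\left(T \right)} = 962 T + \frac{45214}{T}$ ($f{\left(T \right)} = 962 \left(T + \frac{47}{T}\right) = 962 T + \frac{45214}{T}$)
$\frac{1747218}{f{\left(836 \right)}} + \frac{Q{\left(-8,1906 \right)}}{-3576271} = \frac{1747218}{962 \cdot 836 + \frac{45214}{836}} - \frac{8}{-3576271} = \frac{1747218}{804232 + 45214 \cdot \frac{1}{836}} - - \frac{8}{3576271} = \frac{1747218}{804232 + \frac{22607}{418}} + \frac{8}{3576271} = \frac{1747218}{\frac{336191583}{418}} + \frac{8}{3576271} = 1747218 \cdot \frac{418}{336191583} + \frac{8}{3576271} = \frac{243445708}{112063861} + \frac{8}{3576271} = \frac{870628722105756}{400770736242331}$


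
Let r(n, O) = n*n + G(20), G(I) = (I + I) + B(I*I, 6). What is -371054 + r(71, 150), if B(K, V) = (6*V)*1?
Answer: -365937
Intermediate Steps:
B(K, V) = 6*V
G(I) = 36 + 2*I (G(I) = (I + I) + 6*6 = 2*I + 36 = 36 + 2*I)
r(n, O) = 76 + n**2 (r(n, O) = n*n + (36 + 2*20) = n**2 + (36 + 40) = n**2 + 76 = 76 + n**2)
-371054 + r(71, 150) = -371054 + (76 + 71**2) = -371054 + (76 + 5041) = -371054 + 5117 = -365937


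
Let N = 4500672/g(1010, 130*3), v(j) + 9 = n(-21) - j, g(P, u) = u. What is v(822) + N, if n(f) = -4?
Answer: 695837/65 ≈ 10705.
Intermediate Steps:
v(j) = -13 - j (v(j) = -9 + (-4 - j) = -13 - j)
N = 750112/65 (N = 4500672/((130*3)) = 4500672/390 = 4500672*(1/390) = 750112/65 ≈ 11540.)
v(822) + N = (-13 - 1*822) + 750112/65 = (-13 - 822) + 750112/65 = -835 + 750112/65 = 695837/65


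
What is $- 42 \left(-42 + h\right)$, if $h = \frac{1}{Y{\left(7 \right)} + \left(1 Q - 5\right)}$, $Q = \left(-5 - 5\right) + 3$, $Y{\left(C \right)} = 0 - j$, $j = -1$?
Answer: $\frac{19446}{11} \approx 1767.8$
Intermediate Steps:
$Y{\left(C \right)} = 1$ ($Y{\left(C \right)} = 0 - -1 = 0 + 1 = 1$)
$Q = -7$ ($Q = -10 + 3 = -7$)
$h = - \frac{1}{11}$ ($h = \frac{1}{1 + \left(1 \left(-7\right) - 5\right)} = \frac{1}{1 - 12} = \frac{1}{-11} = - \frac{1}{11} \approx -0.090909$)
$- 42 \left(-42 + h\right) = - 42 \left(-42 - \frac{1}{11}\right) = \left(-42\right) \left(- \frac{463}{11}\right) = \frac{19446}{11}$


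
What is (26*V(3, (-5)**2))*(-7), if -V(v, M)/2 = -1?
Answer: -364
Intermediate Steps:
V(v, M) = 2 (V(v, M) = -2*(-1) = 2)
(26*V(3, (-5)**2))*(-7) = (26*2)*(-7) = 52*(-7) = -364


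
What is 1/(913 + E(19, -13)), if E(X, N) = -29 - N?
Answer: 1/897 ≈ 0.0011148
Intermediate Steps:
1/(913 + E(19, -13)) = 1/(913 + (-29 - 1*(-13))) = 1/(913 + (-29 + 13)) = 1/(913 - 16) = 1/897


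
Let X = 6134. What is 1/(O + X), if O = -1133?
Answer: 1/5001 ≈ 0.00019996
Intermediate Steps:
1/(O + X) = 1/(-1133 + 6134) = 1/5001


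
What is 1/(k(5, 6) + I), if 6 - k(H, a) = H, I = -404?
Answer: -1/403 ≈ -0.0024814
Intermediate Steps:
k(H, a) = 6 - H
1/(k(5, 6) + I) = 1/((6 - 1*5) - 404) = 1/((6 - 5) - 404) = 1/(1 - 404) = 1/(-403) = -1/403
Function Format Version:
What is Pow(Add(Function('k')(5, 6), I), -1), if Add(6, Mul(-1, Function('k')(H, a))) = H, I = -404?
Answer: Rational(-1, 403) ≈ -0.0024814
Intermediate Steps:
Function('k')(H, a) = Add(6, Mul(-1, H))
Pow(Add(Function('k')(5, 6), I), -1) = Pow(Add(Add(6, Mul(-1, 5)), -404), -1) = Pow(Add(Add(6, -5), -404), -1) = Pow(Add(1, -404), -1) = Pow(-403, -1) = Rational(-1, 403)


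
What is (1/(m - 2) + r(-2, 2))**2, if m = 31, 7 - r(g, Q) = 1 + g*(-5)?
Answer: 13225/841 ≈ 15.725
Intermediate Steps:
r(g, Q) = 6 + 5*g (r(g, Q) = 7 - (1 + g*(-5)) = 7 - (1 - 5*g) = 7 + (-1 + 5*g) = 6 + 5*g)
(1/(m - 2) + r(-2, 2))**2 = (1/(31 - 2) + (6 + 5*(-2)))**2 = (1/29 + (6 - 10))**2 = (1/29 - 4)**2 = (-115/29)**2 = 13225/841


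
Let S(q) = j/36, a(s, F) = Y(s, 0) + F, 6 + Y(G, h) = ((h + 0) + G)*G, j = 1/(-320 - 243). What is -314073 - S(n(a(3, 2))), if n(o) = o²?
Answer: -6365631563/20268 ≈ -3.1407e+5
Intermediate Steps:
j = -1/563 (j = 1/(-563) = -1/563 ≈ -0.0017762)
Y(G, h) = -6 + G*(G + h) (Y(G, h) = -6 + ((h + 0) + G)*G = -6 + (h + G)*G = -6 + (G + h)*G = -6 + G*(G + h))
a(s, F) = -6 + F + s² (a(s, F) = (-6 + s² + s*0) + F = (-6 + s² + 0) + F = (-6 + s²) + F = -6 + F + s²)
S(q) = -1/20268 (S(q) = -1/563/36 = -1/563*1/36 = -1/20268)
-314073 - S(n(a(3, 2))) = -314073 - 1*(-1/20268) = -314073 + 1/20268 = -6365631563/20268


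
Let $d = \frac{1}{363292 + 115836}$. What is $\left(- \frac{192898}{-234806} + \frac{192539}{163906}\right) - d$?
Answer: $\frac{707878188813165}{354611038142504} \approx 1.9962$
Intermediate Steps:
$d = \frac{1}{479128} \approx 2.0871 \cdot 10^{-6}$
$\left(- \frac{192898}{-234806} + \frac{192539}{163906}\right) - d = \left(- \frac{192898}{-234806} + \frac{192539}{163906}\right) - \frac{1}{479128} = \left(\left(-192898\right) \left(- \frac{1}{234806}\right) + 192539 \cdot \frac{1}{163906}\right) - \frac{1}{479128} = \left(\frac{96449}{117403} + \frac{192539}{163906}\right) - \frac{1}{479128} = \frac{38413226011}{19243056118} - \frac{1}{479128} = \frac{707878188813165}{354611038142504}$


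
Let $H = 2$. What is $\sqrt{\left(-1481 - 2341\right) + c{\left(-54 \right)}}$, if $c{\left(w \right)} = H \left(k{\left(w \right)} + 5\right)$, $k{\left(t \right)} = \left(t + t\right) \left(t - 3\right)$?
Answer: $10 \sqrt{85} \approx 92.195$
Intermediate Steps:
$k{\left(t \right)} = 2 t \left(-3 + t\right)$
$c{\left(w \right)} = 10 + 4 w \left(-3 + w\right)$ ($c{\left(w \right)} = 2 \left(2 w \left(-3 + w\right) + 5\right) = 2 \left(5 + 2 w \left(-3 + w\right)\right) = 10 + 4 w \left(-3 + w\right)$)
$\sqrt{\left(-1481 - 2341\right) + c{\left(-54 \right)}} = \sqrt{\left(-1481 - 2341\right) + \left(10 + 4 \left(-54\right) \left(-3 - 54\right)\right)} = \sqrt{-3822 + \left(10 + 4 \left(-54\right) \left(-57\right)\right)} = \sqrt{-3822 + \left(10 + 12312\right)} = \sqrt{-3822 + 12322} = \sqrt{8500} = 10 \sqrt{85}$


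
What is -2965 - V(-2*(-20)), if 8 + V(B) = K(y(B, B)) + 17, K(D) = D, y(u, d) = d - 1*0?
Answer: -3014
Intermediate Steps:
y(u, d) = d (y(u, d) = d + 0 = d)
V(B) = 9 + B (V(B) = -8 + (B + 17) = -8 + (17 + B) = 9 + B)
-2965 - V(-2*(-20)) = -2965 - (9 - 2*(-20)) = -2965 - (9 + 40) = -2965 - 1*49 = -2965 - 49 = -3014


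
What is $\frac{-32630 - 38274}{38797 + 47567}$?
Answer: $- \frac{17726}{21591} \approx -0.82099$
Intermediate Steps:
$\frac{-32630 - 38274}{38797 + 47567} = - \frac{70904}{86364} = \left(-70904\right) \frac{1}{86364} = - \frac{17726}{21591}$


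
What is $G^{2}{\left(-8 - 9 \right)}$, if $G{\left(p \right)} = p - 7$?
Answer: $576$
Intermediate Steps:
$G{\left(p \right)} = -7 + p$ ($G{\left(p \right)} = p - 7 = -7 + p$)
$G^{2}{\left(-8 - 9 \right)} = \left(-7 - 17\right)^{2} = \left(-24\right)^{2} = 576$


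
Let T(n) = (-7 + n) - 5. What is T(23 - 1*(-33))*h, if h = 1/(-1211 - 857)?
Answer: -1/47 ≈ -0.021277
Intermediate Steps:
h = -1/2068 (h = 1/(-2068) = -1/2068 ≈ -0.00048356)
T(n) = -12 + n
T(23 - 1*(-33))*h = (-12 + (23 - 1*(-33)))*(-1/2068) = (-12 + (23 + 33))*(-1/2068) = (-12 + 56)*(-1/2068) = 44*(-1/2068) = -1/47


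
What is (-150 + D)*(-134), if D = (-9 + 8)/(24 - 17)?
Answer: 140834/7 ≈ 20119.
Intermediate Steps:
D = -1/7 ≈ -0.14286
(-150 + D)*(-134) = (-150 - 1/7)*(-134) = -1051/7*(-134) = 140834/7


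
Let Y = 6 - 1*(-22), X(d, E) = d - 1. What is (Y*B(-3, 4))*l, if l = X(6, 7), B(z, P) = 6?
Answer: 840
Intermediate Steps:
X(d, E) = -1 + d
l = 5 (l = -1 + 6 = 5)
Y = 28 (Y = 6 + 22 = 28)
(Y*B(-3, 4))*l = (28*6)*5 = 168*5 = 840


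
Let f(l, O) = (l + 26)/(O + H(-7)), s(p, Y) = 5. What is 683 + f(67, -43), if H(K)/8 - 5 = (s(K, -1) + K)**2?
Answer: 19900/29 ≈ 686.21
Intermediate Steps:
H(K) = 40 + 8*(5 + K)**2
f(l, O) = (26 + l)/(72 + O) (f(l, O) = (l + 26)/(O + (40 + 8*(5 - 7)**2)) = (26 + l)/(O + (40 + 8*(-2)**2)) = (26 + l)/(O + (40 + 8*4)) = (26 + l)/(O + (40 + 32)) = (26 + l)/(O + 72) = (26 + l)/(72 + O))
683 + f(67, -43) = 683 + (26 + 67)/(72 - 43) = 683 + 93/29 = 19900/29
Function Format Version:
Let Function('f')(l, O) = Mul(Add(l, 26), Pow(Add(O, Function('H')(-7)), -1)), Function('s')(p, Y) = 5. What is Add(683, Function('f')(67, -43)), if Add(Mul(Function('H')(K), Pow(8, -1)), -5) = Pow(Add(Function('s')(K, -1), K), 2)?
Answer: Rational(19900, 29) ≈ 686.21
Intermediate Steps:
Function('H')(K) = Add(40, Mul(8, Pow(Add(5, K), 2)))
Function('f')(l, O) = Mul(Pow(Add(72, O), -1), Add(26, l)) (Function('f')(l, O) = Mul(Add(l, 26), Pow(Add(O, Add(40, Mul(8, Pow(Add(5, -7), 2)))), -1)) = Mul(Add(26, l), Pow(Add(O, Add(40, Mul(8, Pow(-2, 2)))), -1)) = Mul(Add(26, l), Pow(Add(O, Add(40, Mul(8, 4))), -1)) = Mul(Add(26, l), Pow(Add(O, Add(40, 32)), -1)) = Mul(Add(26, l), Pow(Add(O, 72), -1)) = Mul(Add(26, l), Pow(Add(72, O), -1)) = Mul(Pow(Add(72, O), -1), Add(26, l)))
Add(683, Function('f')(67, -43)) = Add(683, Mul(Pow(Add(72, -43), -1), Add(26, 67))) = Add(683, Mul(Pow(29, -1), 93)) = Add(683, Mul(Rational(1, 29), 93)) = Add(683, Rational(93, 29)) = Rational(19900, 29)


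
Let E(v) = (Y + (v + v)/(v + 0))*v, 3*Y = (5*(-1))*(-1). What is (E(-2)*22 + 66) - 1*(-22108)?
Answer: 66038/3 ≈ 22013.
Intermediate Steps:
Y = 5/3 (Y = ((5*(-1))*(-1))/3 = (-5*(-1))/3 = (⅓)*5 = 5/3 ≈ 1.6667)
E(v) = 11*v/3 (E(v) = (5/3 + (v + v)/(v + 0))*v = (5/3 + (2*v)/v)*v = (5/3 + 2)*v = 11*v/3)
(E(-2)*22 + 66) - 1*(-22108) = (((11/3)*(-2))*22 + 66) - 1*(-22108) = (-22/3*22 + 66) + 22108 = (-484/3 + 66) + 22108 = -286/3 + 22108 = 66038/3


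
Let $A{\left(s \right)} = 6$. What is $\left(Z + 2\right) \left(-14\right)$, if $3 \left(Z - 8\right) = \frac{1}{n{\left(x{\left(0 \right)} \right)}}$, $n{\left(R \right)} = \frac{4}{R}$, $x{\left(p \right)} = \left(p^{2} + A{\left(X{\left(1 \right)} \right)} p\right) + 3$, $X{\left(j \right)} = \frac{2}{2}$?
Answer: $- \frac{287}{2} \approx -143.5$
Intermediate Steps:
$X{\left(j \right)} = 1$ ($X{\left(j \right)} = 2 \cdot \frac{1}{2} = 1$)
$x{\left(p \right)} = 3 + p^{2} + 6 p$ ($x{\left(p \right)} = \left(p^{2} + 6 p\right) + 3 = 3 + p^{2} + 6 p$)
$Z = \frac{33}{4}$ ($Z = 8 + \frac{1}{3 \frac{4}{3 + 0^{2} + 6 \cdot 0}} = 8 + \frac{1}{3 \frac{4}{3 + 0 + 0}} = 8 + \frac{1}{3 \cdot \frac{4}{3}} = 8 + \frac{1}{3} \cdot \frac{3}{4} = 8 + \frac{1}{4} = \frac{33}{4} \approx 8.25$)
$\left(Z + 2\right) \left(-14\right) = \left(\frac{33}{4} + 2\right) \left(-14\right) = \frac{41}{4} \left(-14\right) = - \frac{287}{2}$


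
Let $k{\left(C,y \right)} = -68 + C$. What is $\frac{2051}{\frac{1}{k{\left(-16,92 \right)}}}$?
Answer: $-172284$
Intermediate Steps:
$\frac{2051}{\frac{1}{k{\left(-16,92 \right)}}} = \frac{2051}{\frac{1}{-68 - 16}} = \frac{2051}{\frac{1}{-84}} = \frac{2051}{- \frac{1}{84}} = 2051 \left(-84\right) = -172284$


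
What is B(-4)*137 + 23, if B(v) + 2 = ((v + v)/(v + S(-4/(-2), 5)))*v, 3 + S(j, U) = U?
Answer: -2443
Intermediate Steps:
S(j, U) = -3 + U
B(v) = -2 + 2*v²/(2 + v) (B(v) = -2 + ((v + v)/(v + (-3 + 5)))*v = -2 + ((2*v)/(v + 2))*v = -2 + ((2*v)/(2 + v))*v = -2 + (2*v/(2 + v))*v = -2 + 2*v²/(2 + v))
B(-4)*137 + 23 = (2*(-2 + (-4)² - 1*(-4))/(2 - 4))*137 + 23 = (2*(-2 + 16 + 4)/(-2))*137 + 23 = (2*(-½)*18)*137 + 23 = -18*137 + 23 = -2466 + 23 = -2443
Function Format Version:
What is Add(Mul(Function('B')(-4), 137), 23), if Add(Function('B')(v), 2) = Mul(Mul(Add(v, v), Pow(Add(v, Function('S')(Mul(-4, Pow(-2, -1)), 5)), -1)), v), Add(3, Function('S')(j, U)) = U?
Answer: -2443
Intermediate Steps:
Function('S')(j, U) = Add(-3, U)
Function('B')(v) = Add(-2, Mul(2, Pow(v, 2), Pow(Add(2, v), -1))) (Function('B')(v) = Add(-2, Mul(Mul(Add(v, v), Pow(Add(v, Add(-3, 5)), -1)), v)) = Add(-2, Mul(Mul(Mul(2, v), Pow(Add(v, 2), -1)), v)) = Add(-2, Mul(Mul(Mul(2, v), Pow(Add(2, v), -1)), v)) = Add(-2, Mul(Mul(2, v, Pow(Add(2, v), -1)), v)) = Add(-2, Mul(2, Pow(v, 2), Pow(Add(2, v), -1))))
Add(Mul(Function('B')(-4), 137), 23) = Add(Mul(Mul(2, Pow(Add(2, -4), -1), Add(-2, Pow(-4, 2), Mul(-1, -4))), 137), 23) = Add(Mul(Mul(2, Pow(-2, -1), Add(-2, 16, 4)), 137), 23) = Add(Mul(Mul(2, Rational(-1, 2), 18), 137), 23) = Add(Mul(-18, 137), 23) = Add(-2466, 23) = -2443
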